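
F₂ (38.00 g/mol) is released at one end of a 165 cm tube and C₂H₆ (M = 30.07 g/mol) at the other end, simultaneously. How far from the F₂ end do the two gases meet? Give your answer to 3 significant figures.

77.7 cm

The fronts meet when d_F₂ + d_C₂H₆ = L with d_F₂/d_C₂H₆ = √(M_C₂H₆/M_F₂) (Graham's law). Here √(M_C₂H₆/M_F₂) = √(30.07/38.00) = 0.8896.
With d_F₂ + d_C₂H₆ = 165 cm, d_C₂H₆ = 165/(1 + 0.8896) = 87.32 cm.
d_F₂ = 165 − 87.32 = 77.7 cm.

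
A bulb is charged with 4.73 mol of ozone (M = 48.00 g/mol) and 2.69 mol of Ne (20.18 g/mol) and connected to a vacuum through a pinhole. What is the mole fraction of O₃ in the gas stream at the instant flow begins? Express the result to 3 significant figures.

Effusion rate of each component ∝ n_i/√M_i (partial pressure × 1/√M).
So x_O₃ in the escaping gas = (n_O₃/√M_O₃) / Σ(n_i/√M_i)
= (4.73/√48.00) / (4.73/√48.00 + 2.69/√20.18) = 0.6827/(0.6827 + 0.5988) = 0.533.

0.533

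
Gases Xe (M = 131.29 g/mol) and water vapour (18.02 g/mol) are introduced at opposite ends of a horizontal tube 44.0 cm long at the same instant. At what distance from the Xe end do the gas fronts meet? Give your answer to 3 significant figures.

The fronts meet when d_Xe + d_H₂O = L with d_Xe/d_H₂O = √(M_H₂O/M_Xe) (Graham's law). Here √(M_H₂O/M_Xe) = √(18.02/131.29) = 0.3705.
With d_Xe + d_H₂O = 44.0 cm, d_H₂O = 44.0/(1 + 0.3705) = 32.11 cm.
d_Xe = 44.0 − 32.11 = 11.9 cm.

11.9 cm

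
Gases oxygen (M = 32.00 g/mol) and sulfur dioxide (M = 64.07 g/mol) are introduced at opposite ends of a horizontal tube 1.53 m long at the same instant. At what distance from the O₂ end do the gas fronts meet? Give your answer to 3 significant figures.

0.896 m

In equal time, each gas travels a distance ∝ its rate ∝ 1/√M, so d_O₂/d_SO₂ = √(M_SO₂/M_O₂) = √(64.07/32.00) = 1.415.
With d_O₂ + d_SO₂ = 1.53 m, d_SO₂ = 1.53/(1 + 1.415) = 0.6335 m.
d_O₂ = 1.53 − 0.6335 = 0.896 m.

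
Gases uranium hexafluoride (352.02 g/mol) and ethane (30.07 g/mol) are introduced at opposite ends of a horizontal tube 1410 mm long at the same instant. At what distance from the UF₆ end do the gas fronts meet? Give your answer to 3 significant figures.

Distances travelled in equal time are proportional to diffusion rates, so d_UF₆/d_C₂H₆ = √(M_C₂H₆/M_UF₆) = √(30.07/352.02) = 0.2923.
With d_UF₆ + d_C₂H₆ = 1410 mm, d_C₂H₆ = 1410/(1 + 0.2923) = 1091 mm.
d_UF₆ = 1410 − 1091 = 319 mm.

319 mm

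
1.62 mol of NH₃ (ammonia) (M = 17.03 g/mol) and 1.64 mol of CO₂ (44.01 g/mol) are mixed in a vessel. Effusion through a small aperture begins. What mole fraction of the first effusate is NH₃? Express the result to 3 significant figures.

Each component's effusion rate ∝ (its partial pressure)·(1/√M) ∝ n_i/√M_i.
Mole fraction of NH₃ in the effusate = (n_NH₃/√M_NH₃) / (n_NH₃/√M_NH₃ + n_CO₂/√M_CO₂)
= (1.62/√17.03) / (1.62/√17.03 + 1.64/√44.01) = 0.3926/(0.3926 + 0.2472) = 0.614.

0.614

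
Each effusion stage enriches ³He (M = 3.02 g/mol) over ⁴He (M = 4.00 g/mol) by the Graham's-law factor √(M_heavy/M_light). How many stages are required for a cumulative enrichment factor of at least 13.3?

19

Per stage α = (4.00/3.02)^(1/2) = 1.32450^0.5, giving ln α = 0.1405.
Need α^N ≥ 13.3 ⇒ N ≥ ln(13.3) / ln α = 2.588 / 0.1405 = 18.42.
Minimum whole number of stages: N = 19.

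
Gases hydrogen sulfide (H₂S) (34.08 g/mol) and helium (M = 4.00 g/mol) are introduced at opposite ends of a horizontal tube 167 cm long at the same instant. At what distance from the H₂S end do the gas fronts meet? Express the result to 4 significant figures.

Distances travelled in equal time are proportional to diffusion rates, so d_H₂S/d_He = √(M_He/M_H₂S) = √(4.00/34.08) = 0.3426.
With d_H₂S + d_He = 167 cm, d_He = 167/(1 + 0.3426) = 124.4 cm.
d_H₂S = 167 − 124.4 = 42.61 cm.

42.61 cm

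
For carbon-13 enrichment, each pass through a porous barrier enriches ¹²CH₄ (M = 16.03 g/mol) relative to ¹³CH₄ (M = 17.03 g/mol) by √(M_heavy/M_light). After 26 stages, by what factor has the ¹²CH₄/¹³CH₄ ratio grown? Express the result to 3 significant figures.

After 26 stages the ratio has grown by (√(17.03/16.03))^26 = (17.03/16.03)^(26/2).
= 1.06238^13 = 2.20.

2.20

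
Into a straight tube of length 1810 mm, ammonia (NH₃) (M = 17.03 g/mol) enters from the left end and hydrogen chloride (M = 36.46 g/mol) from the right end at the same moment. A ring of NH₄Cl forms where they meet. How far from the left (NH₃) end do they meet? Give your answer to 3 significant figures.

1080 mm

The fronts meet when d_NH₃ + d_HCl = L with d_NH₃/d_HCl = √(M_HCl/M_NH₃) (Graham's law). Here √(M_HCl/M_NH₃) = √(36.46/17.03) = 1.463.
With d_NH₃ + d_HCl = 1810 mm, d_HCl = 1810/(1 + 1.463) = 734.8 mm.
d_NH₃ = 1810 − 734.8 = 1080 mm.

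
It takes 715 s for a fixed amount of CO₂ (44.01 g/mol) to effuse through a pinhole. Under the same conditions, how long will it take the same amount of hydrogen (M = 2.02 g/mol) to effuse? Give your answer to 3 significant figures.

153 s

By Graham's law, t_H₂/t_CO₂ = √(M_H₂/M_CO₂) = √(2.02/44.01) = √0.04590 = 0.2142.
So the time for H₂ is 715 × 0.2142 = 153 s.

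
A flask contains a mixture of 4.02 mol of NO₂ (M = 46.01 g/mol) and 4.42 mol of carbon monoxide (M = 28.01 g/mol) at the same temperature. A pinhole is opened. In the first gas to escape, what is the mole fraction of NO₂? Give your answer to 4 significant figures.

Each component's effusion rate ∝ (its partial pressure)·(1/√M) ∝ n_i/√M_i.
Mole fraction of NO₂ in the effusate = (n_NO₂/√M_NO₂) / (n_NO₂/√M_NO₂ + n_CO/√M_CO)
= (4.02/√46.01) / (4.02/√46.01 + 4.42/√28.01) = 0.5927/(0.5927 + 0.8352) = 0.4151.

0.4151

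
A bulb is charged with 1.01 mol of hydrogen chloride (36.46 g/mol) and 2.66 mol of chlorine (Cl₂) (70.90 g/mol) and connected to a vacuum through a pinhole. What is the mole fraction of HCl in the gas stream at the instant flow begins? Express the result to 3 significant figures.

0.346

Each component's effusion rate ∝ (its partial pressure)·(1/√M) ∝ n_i/√M_i.
So x_HCl in the escaping gas = (n_HCl/√M_HCl) / Σ(n_i/√M_i)
= (1.01/√36.46) / (1.01/√36.46 + 2.66/√70.90) = 0.1673/(0.1673 + 0.3159) = 0.346.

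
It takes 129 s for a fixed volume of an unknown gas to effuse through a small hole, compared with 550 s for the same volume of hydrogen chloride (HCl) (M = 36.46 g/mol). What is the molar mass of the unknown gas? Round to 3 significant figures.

Graham's law gives t_X/t_HCl = √(M_X/M_HCl).
129/550 = 0.2345 = √(M_X/36.46)
M_X = 36.46 × 0.2345² = 36.46 × 0.05501 = 2.01 g/mol

2.01 g/mol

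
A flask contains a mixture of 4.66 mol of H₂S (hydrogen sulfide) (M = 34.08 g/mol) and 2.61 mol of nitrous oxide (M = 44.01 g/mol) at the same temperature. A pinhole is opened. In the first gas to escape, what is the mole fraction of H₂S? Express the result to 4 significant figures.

Each component's effusion rate ∝ (its partial pressure)·(1/√M) ∝ n_i/√M_i.
Mole fraction of H₂S in the effusate = (n_H₂S/√M_H₂S) / (n_H₂S/√M_H₂S + n_N₂O/√M_N₂O)
= (4.66/√34.08) / (4.66/√34.08 + 2.61/√44.01) = 0.7982/(0.7982 + 0.3934) = 0.6699.

0.6699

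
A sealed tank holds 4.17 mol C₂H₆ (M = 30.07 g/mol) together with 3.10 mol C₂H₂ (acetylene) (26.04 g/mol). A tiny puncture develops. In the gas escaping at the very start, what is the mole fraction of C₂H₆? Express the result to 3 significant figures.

0.556

The effusion rate of species i is ∝ p_i/√M_i ∝ n_i/√M_i.
x_C₂H₆(eff) = (n_C₂H₆/√M_C₂H₆) / (n_C₂H₆/√M_C₂H₆ + n_C₂H₂/√M_C₂H₂)
= (4.17/√30.07) / (4.17/√30.07 + 3.10/√26.04) = 0.7604/(0.7604 + 0.6075) = 0.556.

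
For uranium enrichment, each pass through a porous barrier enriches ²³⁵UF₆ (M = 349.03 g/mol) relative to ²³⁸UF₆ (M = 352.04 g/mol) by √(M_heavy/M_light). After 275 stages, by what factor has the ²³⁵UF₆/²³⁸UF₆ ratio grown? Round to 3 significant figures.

Each stage multiplies the ratio by α = √(352.04/349.03), so after 275 stages the overall factor is α^275 = (352.04/349.03)^(275/2).
= 1.00862^(275/2) = 3.26.

3.26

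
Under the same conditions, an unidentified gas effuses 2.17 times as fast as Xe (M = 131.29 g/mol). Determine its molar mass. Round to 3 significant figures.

By Graham's law, rate_X/rate_Xe = √(M_Xe/M_X).
2.17 = √(131.29/M_X)
M_X = 131.29 / 2.17² = 131.29 / 4.709 = 27.9 g/mol

27.9 g/mol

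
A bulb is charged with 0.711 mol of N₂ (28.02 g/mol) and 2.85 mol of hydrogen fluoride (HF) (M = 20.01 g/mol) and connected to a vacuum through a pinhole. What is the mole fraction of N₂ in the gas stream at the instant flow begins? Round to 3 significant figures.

Effusion rate of each component ∝ n_i/√M_i (partial pressure × 1/√M).
x_N₂(eff) = (n_N₂/√M_N₂) / (n_N₂/√M_N₂ + n_HF/√M_HF)
= (0.711/√28.02) / (0.711/√28.02 + 2.85/√20.01) = 0.1343/(0.1343 + 0.6371) = 0.174.

0.174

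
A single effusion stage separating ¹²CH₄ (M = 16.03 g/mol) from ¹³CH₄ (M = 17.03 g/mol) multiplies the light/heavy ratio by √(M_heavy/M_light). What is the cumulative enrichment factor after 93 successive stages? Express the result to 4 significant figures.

The single-stage factor is √(M_heavy/M_light), so 93 stages give [√(17.03/16.03)]^93 = (17.03/16.03)^(93/2).
= 1.06238^(93/2) = 16.68.

16.68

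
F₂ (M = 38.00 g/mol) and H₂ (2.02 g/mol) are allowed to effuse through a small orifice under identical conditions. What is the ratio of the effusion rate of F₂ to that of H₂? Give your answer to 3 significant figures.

0.231

Since effusion rate ∝ 1/√M, rate_F₂/rate_H₂ = √(M_H₂/M_F₂) = √(2.02/38.00) = √0.05316 = 0.231.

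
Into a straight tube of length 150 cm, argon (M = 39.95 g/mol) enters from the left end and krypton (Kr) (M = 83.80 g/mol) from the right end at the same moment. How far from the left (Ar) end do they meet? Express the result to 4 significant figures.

88.73 cm

Distances travelled in equal time are proportional to diffusion rates, so d_Ar/d_Kr = √(M_Kr/M_Ar) = √(83.80/39.95) = 1.448.
With d_Ar + d_Kr = 150 cm, d_Kr = 150/(1 + 1.448) = 61.27 cm.
d_Ar = 150 − 61.27 = 88.73 cm.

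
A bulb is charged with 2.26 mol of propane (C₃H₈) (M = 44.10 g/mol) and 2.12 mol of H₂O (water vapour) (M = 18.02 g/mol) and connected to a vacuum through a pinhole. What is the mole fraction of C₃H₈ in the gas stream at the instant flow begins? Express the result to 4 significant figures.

The effusion rate of species i is ∝ p_i/√M_i ∝ n_i/√M_i.
Mole fraction of C₃H₈ in the effusate = (n_C₃H₈/√M_C₃H₈) / (n_C₃H₈/√M_C₃H₈ + n_H₂O/√M_H₂O)
= (2.26/√44.10) / (2.26/√44.10 + 2.12/√18.02) = 0.3403/(0.3403 + 0.4994) = 0.4053.

0.4053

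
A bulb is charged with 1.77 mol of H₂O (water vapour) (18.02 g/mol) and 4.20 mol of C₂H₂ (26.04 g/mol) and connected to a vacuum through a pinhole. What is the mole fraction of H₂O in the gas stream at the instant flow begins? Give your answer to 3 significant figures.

Effusion rate of each component ∝ n_i/√M_i (partial pressure × 1/√M).
So x_H₂O in the escaping gas = (n_H₂O/√M_H₂O) / Σ(n_i/√M_i)
= (1.77/√18.02) / (1.77/√18.02 + 4.20/√26.04) = 0.4170/(0.4170 + 0.8231) = 0.336.

0.336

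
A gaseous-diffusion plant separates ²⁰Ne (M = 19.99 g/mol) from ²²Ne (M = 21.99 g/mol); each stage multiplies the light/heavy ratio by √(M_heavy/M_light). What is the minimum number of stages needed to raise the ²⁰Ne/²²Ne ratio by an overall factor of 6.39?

39

Single-stage factor α = √(21.99/19.99), so ln α = ½ ln(1.10005) = 0.04768.
Need α^N ≥ 6.39 ⇒ N ≥ ln(6.39) / ln α = 1.855 / 0.04768 = 38.90.
Minimum whole number of stages: N = 39.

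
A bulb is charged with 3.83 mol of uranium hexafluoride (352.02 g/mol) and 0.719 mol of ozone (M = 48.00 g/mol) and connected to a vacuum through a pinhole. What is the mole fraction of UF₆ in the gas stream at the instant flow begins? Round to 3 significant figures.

0.663

Each component's effusion rate ∝ (its partial pressure)·(1/√M) ∝ n_i/√M_i.
x_UF₆(eff) = (n_UF₆/√M_UF₆) / (n_UF₆/√M_UF₆ + n_O₃/√M_O₃)
= (3.83/√352.02) / (3.83/√352.02 + 0.719/√48.00) = 0.2041/(0.2041 + 0.1038) = 0.663.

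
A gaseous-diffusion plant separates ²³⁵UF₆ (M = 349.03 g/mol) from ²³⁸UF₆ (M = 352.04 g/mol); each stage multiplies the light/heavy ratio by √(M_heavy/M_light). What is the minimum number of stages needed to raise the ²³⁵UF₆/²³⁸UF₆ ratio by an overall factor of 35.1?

With α = √(352.04/349.03) per stage, ln α = ½ ln(1.00862) = 0.004293.
Need α^N ≥ 35.1 ⇒ N ≥ ln(35.1) / ln α = 3.558 / 0.004293 = 828.75.
So at least 829 stages are needed.

829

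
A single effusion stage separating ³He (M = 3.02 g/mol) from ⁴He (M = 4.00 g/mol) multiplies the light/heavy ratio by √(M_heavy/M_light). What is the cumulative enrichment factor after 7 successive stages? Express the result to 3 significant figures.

2.67

Each stage multiplies the ratio by α = √(4.00/3.02), so after 7 stages the overall factor is α^7 = (4.00/3.02)^(7/2).
= 1.32450^(7/2) = 2.67.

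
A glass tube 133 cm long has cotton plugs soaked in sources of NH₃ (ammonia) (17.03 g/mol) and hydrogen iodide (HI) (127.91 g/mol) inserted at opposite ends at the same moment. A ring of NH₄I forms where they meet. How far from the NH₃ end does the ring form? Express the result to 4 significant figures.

97.44 cm

Graham's law gives d_NH₃/d_HI = rate_NH₃/rate_HI = √(M_HI/M_NH₃) = √(127.91/17.03) = 2.741.
With d_NH₃ + d_HI = 133 cm, d_HI = 133/(1 + 2.741) = 35.56 cm.
d_NH₃ = 133 − 35.56 = 97.44 cm.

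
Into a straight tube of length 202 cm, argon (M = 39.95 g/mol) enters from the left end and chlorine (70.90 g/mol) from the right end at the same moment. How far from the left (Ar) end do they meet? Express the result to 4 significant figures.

115.4 cm

In equal time, each gas travels a distance ∝ its rate ∝ 1/√M, so d_Ar/d_Cl₂ = √(M_Cl₂/M_Ar) = √(70.90/39.95) = 1.332.
With d_Ar + d_Cl₂ = 202 cm, d_Cl₂ = 202/(1 + 1.332) = 86.61 cm.
d_Ar = 202 − 86.61 = 115.4 cm.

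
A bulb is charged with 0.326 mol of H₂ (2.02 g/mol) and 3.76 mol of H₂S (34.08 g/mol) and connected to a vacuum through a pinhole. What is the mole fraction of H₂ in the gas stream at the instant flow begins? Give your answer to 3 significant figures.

0.263

Each component's effusion rate ∝ (its partial pressure)·(1/√M) ∝ n_i/√M_i.
x_H₂(eff) = (n_H₂/√M_H₂) / (n_H₂/√M_H₂ + n_H₂S/√M_H₂S)
= (0.326/√2.02) / (0.326/√2.02 + 3.76/√34.08) = 0.2294/(0.2294 + 0.6441) = 0.263.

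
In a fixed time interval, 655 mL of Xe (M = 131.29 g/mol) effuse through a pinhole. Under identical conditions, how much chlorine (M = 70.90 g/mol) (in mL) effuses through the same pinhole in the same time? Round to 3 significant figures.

891 mL

Using Graham's law: rate_Cl₂/rate_Xe = √(M_Xe/M_Cl₂) = √(131.29/70.90) = √1.852 = 1.361.
So the volume for Cl₂ is 655 × 1.361 = 891 mL.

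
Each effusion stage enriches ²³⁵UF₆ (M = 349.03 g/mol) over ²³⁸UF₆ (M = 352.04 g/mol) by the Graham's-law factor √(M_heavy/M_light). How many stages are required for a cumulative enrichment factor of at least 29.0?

Per stage α = (352.04/349.03)^(1/2) = 1.00862^0.5, giving ln α = 0.004293.
Need α^N ≥ 29.0 ⇒ N ≥ ln(29.0) / ln α = 3.367 / 0.004293 = 784.28.
Minimum whole number of stages: N = 785.

785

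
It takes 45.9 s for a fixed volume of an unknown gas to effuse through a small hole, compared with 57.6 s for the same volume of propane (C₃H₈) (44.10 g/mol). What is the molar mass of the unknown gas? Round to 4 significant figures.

From Graham's law, t_X/t_C₃H₈ = √(M_X/M_C₃H₈).
45.9/57.6 = 0.7969 = √(M_X/44.10)
M_X = 44.10 × 0.7969² = 44.10 × 0.6350 = 28.00 g/mol

28.00 g/mol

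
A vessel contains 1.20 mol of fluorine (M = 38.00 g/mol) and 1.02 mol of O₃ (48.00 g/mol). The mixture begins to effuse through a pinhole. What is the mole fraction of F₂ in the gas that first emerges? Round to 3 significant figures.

The effusion rate of species i is ∝ p_i/√M_i ∝ n_i/√M_i.
So x_F₂ in the escaping gas = (n_F₂/√M_F₂) / Σ(n_i/√M_i)
= (1.20/√38.00) / (1.20/√38.00 + 1.02/√48.00) = 0.1947/(0.1947 + 0.1472) = 0.569.

0.569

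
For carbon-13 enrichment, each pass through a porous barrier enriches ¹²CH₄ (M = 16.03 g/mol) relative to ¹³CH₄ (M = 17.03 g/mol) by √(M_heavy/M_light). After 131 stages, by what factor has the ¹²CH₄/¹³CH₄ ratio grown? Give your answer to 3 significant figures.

52.7

Each stage multiplies the ratio by α = √(17.03/16.03), so after 131 stages the overall factor is α^131 = (17.03/16.03)^(131/2).
= 1.06238^(131/2) = 52.7.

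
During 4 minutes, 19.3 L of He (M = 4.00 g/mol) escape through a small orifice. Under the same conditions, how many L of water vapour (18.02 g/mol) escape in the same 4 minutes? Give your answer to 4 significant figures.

9.093 L

Using Graham's law: rate_H₂O/rate_He = √(M_He/M_H₂O) = √(4.00/18.02) = √0.2220 = 0.4711.
So the volume for H₂O is 19.3 × 0.4711 = 9.093 L.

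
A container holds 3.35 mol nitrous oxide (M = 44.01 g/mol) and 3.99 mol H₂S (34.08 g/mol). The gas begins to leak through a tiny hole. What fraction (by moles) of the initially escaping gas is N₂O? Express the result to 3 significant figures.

Each component's effusion rate ∝ (its partial pressure)·(1/√M) ∝ n_i/√M_i.
Mole fraction of N₂O in the effusate = (n_N₂O/√M_N₂O) / (n_N₂O/√M_N₂O + n_H₂S/√M_H₂S)
= (3.35/√44.01) / (3.35/√44.01 + 3.99/√34.08) = 0.5050/(0.5050 + 0.6835) = 0.425.

0.425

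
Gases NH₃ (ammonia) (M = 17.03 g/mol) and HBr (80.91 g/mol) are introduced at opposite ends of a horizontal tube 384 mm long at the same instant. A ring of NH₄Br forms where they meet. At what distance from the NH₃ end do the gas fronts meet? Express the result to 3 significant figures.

263 mm

The fronts meet when d_NH₃ + d_HBr = L with d_NH₃/d_HBr = √(M_HBr/M_NH₃) (Graham's law). Here √(M_HBr/M_NH₃) = √(80.91/17.03) = 2.180.
With d_NH₃ + d_HBr = 384 mm, d_HBr = 384/(1 + 2.180) = 120.8 mm.
d_NH₃ = 384 − 120.8 = 263 mm.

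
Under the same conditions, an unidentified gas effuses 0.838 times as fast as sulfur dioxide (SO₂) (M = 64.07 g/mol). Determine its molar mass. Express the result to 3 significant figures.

By Graham's law, rate_X/rate_SO₂ = √(M_SO₂/M_X).
0.838 = √(64.07/M_X)
M_X = 64.07 / 0.838² = 64.07 / 0.7022 = 91.2 g/mol

91.2 g/mol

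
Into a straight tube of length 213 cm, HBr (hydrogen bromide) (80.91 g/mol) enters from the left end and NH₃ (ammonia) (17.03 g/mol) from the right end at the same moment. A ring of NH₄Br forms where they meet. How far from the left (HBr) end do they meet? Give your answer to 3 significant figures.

The fronts meet when d_HBr + d_NH₃ = L with d_HBr/d_NH₃ = √(M_NH₃/M_HBr) (Graham's law). Here √(M_NH₃/M_HBr) = √(17.03/80.91) = 0.4588.
With d_HBr + d_NH₃ = 213 cm, d_NH₃ = 213/(1 + 0.4588) = 146.0 cm.
d_HBr = 213 − 146.0 = 67.0 cm.

67.0 cm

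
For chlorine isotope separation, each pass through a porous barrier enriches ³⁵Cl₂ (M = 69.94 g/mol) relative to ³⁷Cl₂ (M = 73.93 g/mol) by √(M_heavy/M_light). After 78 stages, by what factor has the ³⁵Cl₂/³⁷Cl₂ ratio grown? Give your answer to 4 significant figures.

The single-stage factor is √(M_heavy/M_light), so 78 stages give [√(73.93/69.94)]^78 = (73.93/69.94)^(78/2).
= 1.05705^39 = 8.704.

8.704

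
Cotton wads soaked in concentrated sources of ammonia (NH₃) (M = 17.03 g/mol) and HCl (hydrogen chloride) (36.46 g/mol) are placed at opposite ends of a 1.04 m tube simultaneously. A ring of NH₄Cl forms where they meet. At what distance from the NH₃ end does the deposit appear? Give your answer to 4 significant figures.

0.6178 m

Distances travelled in equal time are proportional to diffusion rates, so d_NH₃/d_HCl = √(M_HCl/M_NH₃) = √(36.46/17.03) = 1.463.
With d_NH₃ + d_HCl = 1.04 m, d_HCl = 1.04/(1 + 1.463) = 0.4222 m.
d_NH₃ = 1.04 − 0.4222 = 0.6178 m.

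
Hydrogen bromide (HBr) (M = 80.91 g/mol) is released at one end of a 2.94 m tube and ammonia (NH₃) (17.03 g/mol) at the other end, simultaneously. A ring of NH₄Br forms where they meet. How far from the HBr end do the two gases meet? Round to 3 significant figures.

Graham's law gives d_HBr/d_NH₃ = rate_HBr/rate_NH₃ = √(M_NH₃/M_HBr) = √(17.03/80.91) = 0.4588.
With d_HBr + d_NH₃ = 2.94 m, d_NH₃ = 2.94/(1 + 0.4588) = 2.015 m.
d_HBr = 2.94 − 2.015 = 0.925 m.

0.925 m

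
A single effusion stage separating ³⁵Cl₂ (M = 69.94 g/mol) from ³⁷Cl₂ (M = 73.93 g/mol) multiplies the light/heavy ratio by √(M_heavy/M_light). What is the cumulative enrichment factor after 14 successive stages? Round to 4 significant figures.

1.475

After 14 stages the ratio has grown by (√(73.93/69.94))^14 = (73.93/69.94)^(14/2).
= 1.05705^7 = 1.475.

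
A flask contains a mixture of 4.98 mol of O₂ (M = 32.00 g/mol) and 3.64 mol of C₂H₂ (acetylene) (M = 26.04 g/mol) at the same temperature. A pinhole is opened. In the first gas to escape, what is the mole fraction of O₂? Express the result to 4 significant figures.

0.5524

The effusion rate of species i is ∝ p_i/√M_i ∝ n_i/√M_i.
x_O₂(eff) = (n_O₂/√M_O₂) / (n_O₂/√M_O₂ + n_C₂H₂/√M_C₂H₂)
= (4.98/√32.00) / (4.98/√32.00 + 3.64/√26.04) = 0.8803/(0.8803 + 0.7133) = 0.5524.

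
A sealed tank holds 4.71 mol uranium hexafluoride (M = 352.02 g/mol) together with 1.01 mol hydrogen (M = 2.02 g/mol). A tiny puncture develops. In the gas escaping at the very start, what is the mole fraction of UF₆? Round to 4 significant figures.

0.2610

The effusion rate of species i is ∝ p_i/√M_i ∝ n_i/√M_i.
So x_UF₆ in the escaping gas = (n_UF₆/√M_UF₆) / Σ(n_i/√M_i)
= (4.71/√352.02) / (4.71/√352.02 + 1.01/√2.02) = 0.2510/(0.2510 + 0.7106) = 0.2610.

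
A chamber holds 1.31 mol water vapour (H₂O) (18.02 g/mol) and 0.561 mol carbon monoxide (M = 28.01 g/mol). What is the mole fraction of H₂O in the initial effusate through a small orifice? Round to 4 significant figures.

Effusion rate of each component ∝ n_i/√M_i (partial pressure × 1/√M).
So x_H₂O in the escaping gas = (n_H₂O/√M_H₂O) / Σ(n_i/√M_i)
= (1.31/√18.02) / (1.31/√18.02 + 0.561/√28.01) = 0.3086/(0.3086 + 0.1060) = 0.7443.

0.7443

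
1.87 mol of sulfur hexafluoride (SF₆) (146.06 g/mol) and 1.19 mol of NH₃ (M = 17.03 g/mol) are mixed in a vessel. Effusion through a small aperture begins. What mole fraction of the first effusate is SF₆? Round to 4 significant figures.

Rate_i ∝ x_i/√M_i (Graham's law weighted by mole fraction), so the effusate composition follows n_i/√M_i.
Mole fraction of SF₆ in the effusate = (n_SF₆/√M_SF₆) / (n_SF₆/√M_SF₆ + n_NH₃/√M_NH₃)
= (1.87/√146.06) / (1.87/√146.06 + 1.19/√17.03) = 0.1547/(0.1547 + 0.2884) = 0.3492.

0.3492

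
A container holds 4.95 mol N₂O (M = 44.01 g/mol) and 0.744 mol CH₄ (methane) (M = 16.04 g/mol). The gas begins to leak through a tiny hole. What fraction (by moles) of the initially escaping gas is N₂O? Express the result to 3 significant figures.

0.801

Effusion rate of each component ∝ n_i/√M_i (partial pressure × 1/√M).
Mole fraction of N₂O in the effusate = (n_N₂O/√M_N₂O) / (n_N₂O/√M_N₂O + n_CH₄/√M_CH₄)
= (4.95/√44.01) / (4.95/√44.01 + 0.744/√16.04) = 0.7462/(0.7462 + 0.1858) = 0.801.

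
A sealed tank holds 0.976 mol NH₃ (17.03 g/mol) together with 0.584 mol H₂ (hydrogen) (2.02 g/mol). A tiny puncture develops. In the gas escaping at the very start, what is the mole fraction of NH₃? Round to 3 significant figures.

0.365

The effusion rate of species i is ∝ p_i/√M_i ∝ n_i/√M_i.
x_NH₃(eff) = (n_NH₃/√M_NH₃) / (n_NH₃/√M_NH₃ + n_H₂/√M_H₂)
= (0.976/√17.03) / (0.976/√17.03 + 0.584/√2.02) = 0.2365/(0.2365 + 0.4109) = 0.365.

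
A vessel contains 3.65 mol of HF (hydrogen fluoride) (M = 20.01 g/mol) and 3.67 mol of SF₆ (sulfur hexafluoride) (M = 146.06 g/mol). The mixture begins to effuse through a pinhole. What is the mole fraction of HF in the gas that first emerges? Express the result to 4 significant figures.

0.7288

Rate_i ∝ x_i/√M_i (Graham's law weighted by mole fraction), so the effusate composition follows n_i/√M_i.
x_HF(eff) = (n_HF/√M_HF) / (n_HF/√M_HF + n_SF₆/√M_SF₆)
= (3.65/√20.01) / (3.65/√20.01 + 3.67/√146.06) = 0.8160/(0.8160 + 0.3037) = 0.7288.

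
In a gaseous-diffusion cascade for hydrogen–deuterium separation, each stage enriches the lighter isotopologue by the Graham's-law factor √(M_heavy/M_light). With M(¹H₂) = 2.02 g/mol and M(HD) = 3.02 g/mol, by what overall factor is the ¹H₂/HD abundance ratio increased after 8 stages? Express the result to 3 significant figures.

After 8 stages the ratio has grown by (√(3.02/2.02))^8 = (3.02/2.02)^(8/2).
= 1.49505^4 = 5.00.

5.00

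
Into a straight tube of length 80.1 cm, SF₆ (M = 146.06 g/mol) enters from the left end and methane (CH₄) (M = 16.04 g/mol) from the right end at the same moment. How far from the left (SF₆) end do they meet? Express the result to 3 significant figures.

In equal time, each gas travels a distance ∝ its rate ∝ 1/√M, so d_SF₆/d_CH₄ = √(M_CH₄/M_SF₆) = √(16.04/146.06) = 0.3314.
With d_SF₆ + d_CH₄ = 80.1 cm, d_CH₄ = 80.1/(1 + 0.3314) = 60.16 cm.
d_SF₆ = 80.1 − 60.16 = 19.9 cm.

19.9 cm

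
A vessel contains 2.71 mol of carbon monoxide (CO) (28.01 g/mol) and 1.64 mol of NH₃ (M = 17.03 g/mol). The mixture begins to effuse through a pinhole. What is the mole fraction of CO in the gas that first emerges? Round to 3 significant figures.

Effusion rate of each component ∝ n_i/√M_i (partial pressure × 1/√M).
So x_CO in the escaping gas = (n_CO/√M_CO) / Σ(n_i/√M_i)
= (2.71/√28.01) / (2.71/√28.01 + 1.64/√17.03) = 0.5121/(0.5121 + 0.3974) = 0.563.

0.563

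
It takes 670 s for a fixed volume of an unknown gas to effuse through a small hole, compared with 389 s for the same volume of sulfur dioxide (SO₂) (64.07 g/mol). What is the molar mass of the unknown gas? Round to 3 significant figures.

Using Graham's law: t_X/t_SO₂ = √(M_X/M_SO₂).
670/389 = 1.722 = √(M_X/64.07)
M_X = 64.07 × 1.722² = 64.07 × 2.967 = 190 g/mol

190 g/mol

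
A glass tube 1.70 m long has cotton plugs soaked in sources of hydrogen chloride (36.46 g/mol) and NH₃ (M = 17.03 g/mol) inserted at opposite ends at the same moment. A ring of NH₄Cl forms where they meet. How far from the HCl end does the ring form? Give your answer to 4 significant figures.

Graham's law gives d_HCl/d_NH₃ = rate_HCl/rate_NH₃ = √(M_NH₃/M_HCl) = √(17.03/36.46) = 0.6834.
With d_HCl + d_NH₃ = 1.70 m, d_NH₃ = 1.70/(1 + 0.6834) = 1.010 m.
d_HCl = 1.70 − 1.010 = 0.6902 m.

0.6902 m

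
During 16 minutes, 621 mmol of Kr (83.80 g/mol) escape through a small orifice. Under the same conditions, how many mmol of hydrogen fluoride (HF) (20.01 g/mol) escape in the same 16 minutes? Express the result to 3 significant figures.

1270 mmol

By Graham's law, rate_HF/rate_Kr = √(M_Kr/M_HF) = √(83.80/20.01) = √4.188 = 2.046.
So the amount for HF is 621 × 2.046 = 1270 mmol.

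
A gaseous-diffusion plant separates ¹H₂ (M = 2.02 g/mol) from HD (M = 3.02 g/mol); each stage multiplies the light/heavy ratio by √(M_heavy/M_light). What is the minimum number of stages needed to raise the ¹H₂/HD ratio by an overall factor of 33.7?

Per stage α = (3.02/2.02)^(1/2) = 1.49505^0.5, giving ln α = 0.2011.
Need α^N ≥ 33.7 ⇒ N ≥ ln(33.7) / ln α = 3.517 / 0.2011 = 17.49.
Minimum whole number of stages: N = 18.

18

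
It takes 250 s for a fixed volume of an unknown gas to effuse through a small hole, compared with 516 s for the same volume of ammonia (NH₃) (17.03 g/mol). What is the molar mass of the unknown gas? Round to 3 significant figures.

Using Graham's law: t_X/t_NH₃ = √(M_X/M_NH₃).
250/516 = 0.4845 = √(M_X/17.03)
M_X = 17.03 × 0.4845² = 17.03 × 0.2347 = 4.00 g/mol

4.00 g/mol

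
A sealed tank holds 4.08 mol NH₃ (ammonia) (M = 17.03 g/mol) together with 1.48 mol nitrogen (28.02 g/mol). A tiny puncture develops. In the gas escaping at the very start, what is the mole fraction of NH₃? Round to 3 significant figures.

The effusion rate of species i is ∝ p_i/√M_i ∝ n_i/√M_i.
x_NH₃(eff) = (n_NH₃/√M_NH₃) / (n_NH₃/√M_NH₃ + n_N₂/√M_N₂)
= (4.08/√17.03) / (4.08/√17.03 + 1.48/√28.02) = 0.9887/(0.9887 + 0.2796) = 0.780.

0.780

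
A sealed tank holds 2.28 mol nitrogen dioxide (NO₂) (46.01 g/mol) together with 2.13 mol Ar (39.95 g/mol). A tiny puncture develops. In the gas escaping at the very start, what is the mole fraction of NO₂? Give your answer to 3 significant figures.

The effusion rate of species i is ∝ p_i/√M_i ∝ n_i/√M_i.
x_NO₂(eff) = (n_NO₂/√M_NO₂) / (n_NO₂/√M_NO₂ + n_Ar/√M_Ar)
= (2.28/√46.01) / (2.28/√46.01 + 2.13/√39.95) = 0.3361/(0.3361 + 0.3370) = 0.499.

0.499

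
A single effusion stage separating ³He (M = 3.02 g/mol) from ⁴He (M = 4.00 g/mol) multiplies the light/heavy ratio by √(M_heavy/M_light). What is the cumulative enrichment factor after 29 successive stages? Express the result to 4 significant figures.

58.85

After 29 stages the ratio has grown by (√(4.00/3.02))^29 = (4.00/3.02)^(29/2).
= 1.32450^(29/2) = 58.85.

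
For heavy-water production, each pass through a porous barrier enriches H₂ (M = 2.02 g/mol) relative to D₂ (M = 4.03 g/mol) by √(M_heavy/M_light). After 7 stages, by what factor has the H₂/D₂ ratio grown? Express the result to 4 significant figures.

11.22

The single-stage factor is √(M_heavy/M_light), so 7 stages give [√(4.03/2.02)]^7 = (4.03/2.02)^(7/2).
= 1.99505^(7/2) = 11.22.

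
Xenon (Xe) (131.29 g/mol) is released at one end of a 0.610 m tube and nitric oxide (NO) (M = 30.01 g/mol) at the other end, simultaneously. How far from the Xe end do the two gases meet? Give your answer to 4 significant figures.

Distances travelled in equal time are proportional to diffusion rates, so d_Xe/d_NO = √(M_NO/M_Xe) = √(30.01/131.29) = 0.4781.
With d_Xe + d_NO = 0.610 m, d_NO = 0.610/(1 + 0.4781) = 0.4127 m.
d_Xe = 0.610 − 0.4127 = 0.1973 m.

0.1973 m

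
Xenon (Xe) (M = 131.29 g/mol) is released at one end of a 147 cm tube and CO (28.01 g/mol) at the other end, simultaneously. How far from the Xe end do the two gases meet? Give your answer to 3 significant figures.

46.4 cm

The fronts meet when d_Xe + d_CO = L with d_Xe/d_CO = √(M_CO/M_Xe) (Graham's law). Here √(M_CO/M_Xe) = √(28.01/131.29) = 0.4619.
With d_Xe + d_CO = 147 cm, d_CO = 147/(1 + 0.4619) = 100.6 cm.
d_Xe = 147 − 100.6 = 46.4 cm.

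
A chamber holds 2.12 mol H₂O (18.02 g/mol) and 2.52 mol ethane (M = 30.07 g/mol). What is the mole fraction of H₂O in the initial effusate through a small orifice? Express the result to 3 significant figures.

0.521

Each component's effusion rate ∝ (its partial pressure)·(1/√M) ∝ n_i/√M_i.
So x_H₂O in the escaping gas = (n_H₂O/√M_H₂O) / Σ(n_i/√M_i)
= (2.12/√18.02) / (2.12/√18.02 + 2.52/√30.07) = 0.4994/(0.4994 + 0.4596) = 0.521.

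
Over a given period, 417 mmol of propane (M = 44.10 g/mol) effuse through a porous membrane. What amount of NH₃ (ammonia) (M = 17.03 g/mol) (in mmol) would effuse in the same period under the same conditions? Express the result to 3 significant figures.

671 mmol

Graham's law gives rate_NH₃/rate_C₃H₈ = √(M_C₃H₈/M_NH₃) = √(44.10/17.03) = √2.590 = 1.609.
So the amount for NH₃ is 417 × 1.609 = 671 mmol.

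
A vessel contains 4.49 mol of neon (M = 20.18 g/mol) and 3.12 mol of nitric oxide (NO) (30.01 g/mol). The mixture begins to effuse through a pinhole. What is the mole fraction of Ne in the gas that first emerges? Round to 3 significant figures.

0.637

The effusion rate of species i is ∝ p_i/√M_i ∝ n_i/√M_i.
x_Ne(eff) = (n_Ne/√M_Ne) / (n_Ne/√M_Ne + n_NO/√M_NO)
= (4.49/√20.18) / (4.49/√20.18 + 3.12/√30.01) = 0.9995/(0.9995 + 0.5695) = 0.637.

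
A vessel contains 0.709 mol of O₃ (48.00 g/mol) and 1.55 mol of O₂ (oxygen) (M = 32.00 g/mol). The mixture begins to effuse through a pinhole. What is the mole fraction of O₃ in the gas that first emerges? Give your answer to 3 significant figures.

0.272

Rate_i ∝ x_i/√M_i (Graham's law weighted by mole fraction), so the effusate composition follows n_i/√M_i.
x_O₃(eff) = (n_O₃/√M_O₃) / (n_O₃/√M_O₃ + n_O₂/√M_O₂)
= (0.709/√48.00) / (0.709/√48.00 + 1.55/√32.00) = 0.1023/(0.1023 + 0.2740) = 0.272.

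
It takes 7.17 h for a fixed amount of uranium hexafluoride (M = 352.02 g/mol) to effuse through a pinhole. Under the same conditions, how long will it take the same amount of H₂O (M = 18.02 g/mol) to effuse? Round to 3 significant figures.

1.62 h

Since effusion rate ∝ 1/√M, t_H₂O/t_UF₆ = √(M_H₂O/M_UF₆) = √(18.02/352.02) = √0.05119 = 0.2263.
So the time for H₂O is 7.17 × 0.2263 = 1.62 h.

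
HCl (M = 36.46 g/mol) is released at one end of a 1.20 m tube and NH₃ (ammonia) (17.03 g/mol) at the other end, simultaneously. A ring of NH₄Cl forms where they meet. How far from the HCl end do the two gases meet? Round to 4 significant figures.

In equal time, each gas travels a distance ∝ its rate ∝ 1/√M, so d_HCl/d_NH₃ = √(M_NH₃/M_HCl) = √(17.03/36.46) = 0.6834.
With d_HCl + d_NH₃ = 1.20 m, d_NH₃ = 1.20/(1 + 0.6834) = 0.7128 m.
d_HCl = 1.20 − 0.7128 = 0.4872 m.

0.4872 m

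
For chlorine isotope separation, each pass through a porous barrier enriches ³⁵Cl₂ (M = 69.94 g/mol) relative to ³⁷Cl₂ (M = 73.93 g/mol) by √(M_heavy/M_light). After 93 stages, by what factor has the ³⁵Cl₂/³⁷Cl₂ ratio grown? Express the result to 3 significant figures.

Each stage multiplies the ratio by α = √(73.93/69.94), so after 93 stages the overall factor is α^93 = (73.93/69.94)^(93/2).
= 1.05705^(93/2) = 13.2.

13.2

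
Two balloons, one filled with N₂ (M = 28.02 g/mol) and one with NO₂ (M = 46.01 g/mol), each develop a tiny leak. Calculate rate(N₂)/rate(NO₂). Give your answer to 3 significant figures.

By Graham's law, rate_N₂/rate_NO₂ = √(M_NO₂/M_N₂) = √(46.01/28.02) = √1.642 = 1.28.

1.28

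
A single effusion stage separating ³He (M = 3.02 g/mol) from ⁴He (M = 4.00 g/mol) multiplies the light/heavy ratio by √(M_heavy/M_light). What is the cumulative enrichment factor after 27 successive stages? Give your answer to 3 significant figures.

44.4

The single-stage factor is √(M_heavy/M_light), so 27 stages give [√(4.00/3.02)]^27 = (4.00/3.02)^(27/2).
= 1.32450^(27/2) = 44.4.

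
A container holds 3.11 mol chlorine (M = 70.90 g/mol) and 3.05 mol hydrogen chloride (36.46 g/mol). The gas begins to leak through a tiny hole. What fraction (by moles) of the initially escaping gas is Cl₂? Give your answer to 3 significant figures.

Rate_i ∝ x_i/√M_i (Graham's law weighted by mole fraction), so the effusate composition follows n_i/√M_i.
Mole fraction of Cl₂ in the effusate = (n_Cl₂/√M_Cl₂) / (n_Cl₂/√M_Cl₂ + n_HCl/√M_HCl)
= (3.11/√70.90) / (3.11/√70.90 + 3.05/√36.46) = 0.3693/(0.3693 + 0.5051) = 0.422.

0.422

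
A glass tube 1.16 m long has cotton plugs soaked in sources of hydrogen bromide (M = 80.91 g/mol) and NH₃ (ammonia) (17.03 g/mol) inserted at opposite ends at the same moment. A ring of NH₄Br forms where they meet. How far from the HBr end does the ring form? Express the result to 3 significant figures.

0.365 m

Distances travelled in equal time are proportional to diffusion rates, so d_HBr/d_NH₃ = √(M_NH₃/M_HBr) = √(17.03/80.91) = 0.4588.
With d_HBr + d_NH₃ = 1.16 m, d_NH₃ = 1.16/(1 + 0.4588) = 0.7952 m.
d_HBr = 1.16 − 0.7952 = 0.365 m.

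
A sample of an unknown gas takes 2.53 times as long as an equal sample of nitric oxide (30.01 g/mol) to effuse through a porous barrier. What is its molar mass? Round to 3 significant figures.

192 g/mol

Using Graham's law: t_X/t_NO = √(M_X/M_NO).
2.53 = √(M_X/30.01)
M_X = 30.01 × 2.53² = 30.01 × 6.401 = 192 g/mol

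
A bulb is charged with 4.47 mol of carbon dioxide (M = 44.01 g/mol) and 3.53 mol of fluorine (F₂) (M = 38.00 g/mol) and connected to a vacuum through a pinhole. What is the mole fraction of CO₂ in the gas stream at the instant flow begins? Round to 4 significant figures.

0.5406

The effusion rate of species i is ∝ p_i/√M_i ∝ n_i/√M_i.
Mole fraction of CO₂ in the effusate = (n_CO₂/√M_CO₂) / (n_CO₂/√M_CO₂ + n_F₂/√M_F₂)
= (4.47/√44.01) / (4.47/√44.01 + 3.53/√38.00) = 0.6738/(0.6738 + 0.5726) = 0.5406.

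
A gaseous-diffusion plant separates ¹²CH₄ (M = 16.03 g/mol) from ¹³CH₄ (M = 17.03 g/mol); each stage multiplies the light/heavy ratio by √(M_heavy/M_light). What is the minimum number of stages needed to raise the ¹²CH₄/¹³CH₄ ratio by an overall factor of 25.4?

Single-stage factor α = √(17.03/16.03), so ln α = ½ ln(1.06238) = 0.03026.
Need α^N ≥ 25.4 ⇒ N ≥ ln(25.4) / ln α = 3.235 / 0.03026 = 106.91.
Rounding up, N = 107 stages.

107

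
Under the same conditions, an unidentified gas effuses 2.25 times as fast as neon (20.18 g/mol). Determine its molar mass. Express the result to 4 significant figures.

Since effusion rate ∝ 1/√M, rate_X/rate_Ne = √(M_Ne/M_X).
2.25 = √(20.18/M_X)
M_X = 20.18 / 2.25² = 20.18 / 5.062 = 3.986 g/mol

3.986 g/mol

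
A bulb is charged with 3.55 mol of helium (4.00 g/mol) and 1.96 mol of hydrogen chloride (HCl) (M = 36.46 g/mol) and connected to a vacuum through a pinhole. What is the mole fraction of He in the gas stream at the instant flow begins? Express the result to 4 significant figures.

Each component's effusion rate ∝ (its partial pressure)·(1/√M) ∝ n_i/√M_i.
So x_He in the escaping gas = (n_He/√M_He) / Σ(n_i/√M_i)
= (3.55/√4.00) / (3.55/√4.00 + 1.96/√36.46) = 1.775/(1.775 + 0.3246) = 0.8454.

0.8454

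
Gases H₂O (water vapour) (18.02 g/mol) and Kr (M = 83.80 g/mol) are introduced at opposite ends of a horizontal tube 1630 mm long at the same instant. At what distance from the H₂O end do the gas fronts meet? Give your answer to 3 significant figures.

The fronts meet when d_H₂O + d_Kr = L with d_H₂O/d_Kr = √(M_Kr/M_H₂O) (Graham's law). Here √(M_Kr/M_H₂O) = √(83.80/18.02) = 2.156.
With d_H₂O + d_Kr = 1630 mm, d_Kr = 1630/(1 + 2.156) = 516.4 mm.
d_H₂O = 1630 − 516.4 = 1110 mm.

1110 mm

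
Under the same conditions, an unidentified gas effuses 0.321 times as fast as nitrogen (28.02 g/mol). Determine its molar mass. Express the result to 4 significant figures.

By Graham's law, rate_X/rate_N₂ = √(M_N₂/M_X).
0.321 = √(28.02/M_X)
M_X = 28.02 / 0.321² = 28.02 / 0.1030 = 271.9 g/mol

271.9 g/mol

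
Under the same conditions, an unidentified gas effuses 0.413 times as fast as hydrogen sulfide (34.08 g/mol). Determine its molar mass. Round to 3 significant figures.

Graham's law gives rate_X/rate_H₂S = √(M_H₂S/M_X).
0.413 = √(34.08/M_X)
M_X = 34.08 / 0.413² = 34.08 / 0.1706 = 200 g/mol

200 g/mol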